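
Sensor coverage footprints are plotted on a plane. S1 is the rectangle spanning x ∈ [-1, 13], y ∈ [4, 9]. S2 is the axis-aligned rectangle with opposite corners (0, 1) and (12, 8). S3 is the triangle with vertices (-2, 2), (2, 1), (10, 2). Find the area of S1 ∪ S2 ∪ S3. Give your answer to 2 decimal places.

106.50

By inclusion–exclusion:
Individual areas: |S1| = 70, |S2| = 84, |S3| = 6.
|S1∩S2|: x∈[0,12], y∈[4,8] → 12·4 = 48.
|S1∩S3| = 0.
|S2∩S3| = 5.5.
|S1∩S2∩S3| = 0.
|S1 ∪ S2 ∪ S3| = 160 − 53.5 + 0 = 106.50.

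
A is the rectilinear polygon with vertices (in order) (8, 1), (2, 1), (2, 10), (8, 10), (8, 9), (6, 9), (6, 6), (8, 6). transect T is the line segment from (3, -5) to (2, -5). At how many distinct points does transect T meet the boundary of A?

The segment lies entirely outside A and never meets its boundary.

0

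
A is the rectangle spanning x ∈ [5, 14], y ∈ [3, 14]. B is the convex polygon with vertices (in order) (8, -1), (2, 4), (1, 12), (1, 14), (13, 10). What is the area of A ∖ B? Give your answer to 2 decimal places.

|A| = 99, |A∩B| = 55.5303.
|A ∖ B| = |A| − |A∩B| = 99 − 55.5303 = 43.47.

43.47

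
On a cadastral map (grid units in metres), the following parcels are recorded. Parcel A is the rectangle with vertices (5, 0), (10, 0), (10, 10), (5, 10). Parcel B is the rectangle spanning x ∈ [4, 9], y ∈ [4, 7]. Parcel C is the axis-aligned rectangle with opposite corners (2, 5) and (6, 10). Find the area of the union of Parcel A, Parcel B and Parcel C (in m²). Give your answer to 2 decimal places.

By inclusion–exclusion:
Individual areas: |Parcel A| = 50, |Parcel B| = 15, |Parcel C| = 20.
|Parcel A∩Parcel B|: x∈[5,9], y∈[4,7] → 4·3 = 12.
|Parcel A∩Parcel C|: x∈[5,6], y∈[5,10] → 1·5 = 5.
|Parcel B∩Parcel C|: x∈[4,6], y∈[5,7] → 2·2 = 4.
|Parcel A∩Parcel B∩Parcel C| = 2.
|Parcel A ∪ Parcel B ∪ Parcel C| = 85 − 21 + 2 = 66.00.

66.00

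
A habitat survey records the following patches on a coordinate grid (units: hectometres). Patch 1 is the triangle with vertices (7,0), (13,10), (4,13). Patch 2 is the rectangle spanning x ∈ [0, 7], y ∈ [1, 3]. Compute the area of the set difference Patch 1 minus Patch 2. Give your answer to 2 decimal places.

|Patch 1| = 54, |Patch 1∩Patch 2| = 0.9231.
|Patch 1 ∖ Patch 2| = |Patch 1| − |Patch 1∩Patch 2| = 54 − 0.9231 = 53.08.

53.08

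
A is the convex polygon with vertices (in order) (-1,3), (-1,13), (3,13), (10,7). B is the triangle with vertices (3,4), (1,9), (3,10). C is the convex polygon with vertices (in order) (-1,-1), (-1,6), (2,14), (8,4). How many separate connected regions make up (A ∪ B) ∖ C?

(A ∪ B) ∖ C splits into 2 disjoint pieces (area 9.1875, area 14.7552).

2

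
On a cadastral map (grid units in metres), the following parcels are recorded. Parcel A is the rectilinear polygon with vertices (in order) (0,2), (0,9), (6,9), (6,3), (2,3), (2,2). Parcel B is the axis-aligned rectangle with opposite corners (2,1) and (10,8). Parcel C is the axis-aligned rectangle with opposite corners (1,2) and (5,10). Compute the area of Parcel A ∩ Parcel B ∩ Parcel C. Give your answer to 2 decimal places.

15.00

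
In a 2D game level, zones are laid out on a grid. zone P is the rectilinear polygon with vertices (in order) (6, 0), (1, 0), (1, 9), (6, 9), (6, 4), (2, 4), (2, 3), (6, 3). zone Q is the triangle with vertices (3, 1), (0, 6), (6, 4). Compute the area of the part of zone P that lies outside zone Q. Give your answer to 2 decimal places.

|zone P| = 41, |zone P∩zone Q| = 7.8333.
|zone P ∖ zone Q| = |zone P| − |zone P∩zone Q| = 41 − 7.8333 = 33.17.

33.17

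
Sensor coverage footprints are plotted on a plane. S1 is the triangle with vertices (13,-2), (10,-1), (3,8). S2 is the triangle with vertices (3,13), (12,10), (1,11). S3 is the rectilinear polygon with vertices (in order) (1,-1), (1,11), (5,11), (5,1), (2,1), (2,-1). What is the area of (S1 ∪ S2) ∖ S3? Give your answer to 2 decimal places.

|S1 ∪ S2| = 22.
|(S1 ∪ S2) ∩ S3| = 1.2987.
|(S1 ∪ S2) ∖ S3| = 22 − 1.2987 = 20.70.

20.70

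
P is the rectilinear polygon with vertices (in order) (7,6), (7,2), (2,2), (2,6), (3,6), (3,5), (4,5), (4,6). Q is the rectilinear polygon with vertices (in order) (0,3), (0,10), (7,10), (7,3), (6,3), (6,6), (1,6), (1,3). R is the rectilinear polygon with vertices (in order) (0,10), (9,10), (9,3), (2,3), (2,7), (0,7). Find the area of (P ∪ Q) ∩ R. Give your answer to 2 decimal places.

40.00

The region (P ∪ Q) ∩ R has outer boundary with vertices (2,6), (2,7), (0,7), (0,10), (7,10), (7,6), (7,3), (2,3) (shoelace area 41.00).
It has a hole with vertices (4,5), (4,6), (3,6), (3,5) (area 1.00).
Net area = 41.00 − 1.00 = 40.00.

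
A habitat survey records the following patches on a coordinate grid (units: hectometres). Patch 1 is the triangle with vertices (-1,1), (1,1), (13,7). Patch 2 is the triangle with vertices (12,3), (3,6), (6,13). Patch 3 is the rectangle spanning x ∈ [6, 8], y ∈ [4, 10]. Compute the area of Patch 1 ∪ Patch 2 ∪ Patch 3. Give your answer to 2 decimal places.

42.12

By inclusion–exclusion:
Individual areas: |Patch 1| = 6, |Patch 2| = 36, |Patch 3| = 12.
|Patch 1∩Patch 2| = 0.8036.
|Patch 1∩Patch 3| = 0.6071.
|Patch 2∩Patch 3| = 10.6333.
|Patch 1∩Patch 2∩Patch 3| = 0.1634.
|Patch 1 ∪ Patch 2 ∪ Patch 3| = 54 − 12.0441 + 0.1634 = 42.12.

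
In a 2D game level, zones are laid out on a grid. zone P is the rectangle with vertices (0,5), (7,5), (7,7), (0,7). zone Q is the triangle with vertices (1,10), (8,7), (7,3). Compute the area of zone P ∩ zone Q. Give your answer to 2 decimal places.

5.14

The intersection is the polygon with vertices (7,7), (7,5), (5.286,5), (3.571,7).
By the shoelace formula its area is 5.14.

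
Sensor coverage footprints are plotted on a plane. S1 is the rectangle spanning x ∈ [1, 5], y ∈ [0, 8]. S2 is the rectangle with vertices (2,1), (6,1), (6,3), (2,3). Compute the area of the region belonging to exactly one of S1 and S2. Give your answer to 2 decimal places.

28.00

|S1∩S2|: x∈[2,5], y∈[1,3] → 3·2 = 6.
|S1 △ S2| = |S1| + |S2| − 2·|S1∩S2| = 32 + 8 − 12 = 28.00.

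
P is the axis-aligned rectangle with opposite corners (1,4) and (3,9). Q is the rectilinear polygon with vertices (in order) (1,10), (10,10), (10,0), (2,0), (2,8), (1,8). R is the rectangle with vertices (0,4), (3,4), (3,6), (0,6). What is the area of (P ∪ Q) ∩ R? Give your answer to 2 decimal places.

4.00

The region (P ∪ Q) ∩ R is the polygon with vertices (1,4), (1,6), (3,6), (3,4), (2,4).
By the shoelace formula its area is 4.00.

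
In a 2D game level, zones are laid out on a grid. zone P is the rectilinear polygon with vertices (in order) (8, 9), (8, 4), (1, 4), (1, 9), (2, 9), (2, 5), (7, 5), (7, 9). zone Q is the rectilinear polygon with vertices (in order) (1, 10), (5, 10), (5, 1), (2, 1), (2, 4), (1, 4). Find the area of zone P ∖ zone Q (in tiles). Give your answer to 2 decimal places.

7.00

|zone P| = 15, |zone P∩zone Q| = 8.
|zone P ∖ zone Q| = |zone P| − |zone P∩zone Q| = 15 − 8 = 7.00.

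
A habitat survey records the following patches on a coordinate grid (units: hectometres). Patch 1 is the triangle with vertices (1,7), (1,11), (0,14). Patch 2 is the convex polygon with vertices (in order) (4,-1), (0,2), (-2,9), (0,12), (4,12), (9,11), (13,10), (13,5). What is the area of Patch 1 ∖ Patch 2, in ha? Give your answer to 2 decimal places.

|Patch 1| = 2, |Patch 1∩Patch 2| = 1.619.
|Patch 1 ∖ Patch 2| = |Patch 1| − |Patch 1∩Patch 2| = 2 − 1.619 = 0.38.

0.38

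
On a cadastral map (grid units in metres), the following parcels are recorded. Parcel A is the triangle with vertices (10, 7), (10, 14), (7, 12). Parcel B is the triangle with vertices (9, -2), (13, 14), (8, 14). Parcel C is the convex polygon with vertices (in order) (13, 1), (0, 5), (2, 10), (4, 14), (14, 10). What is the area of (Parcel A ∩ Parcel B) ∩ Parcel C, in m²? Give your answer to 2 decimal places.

The region (Parcel A ∩ Parcel B) ∩ Parcel C is the polygon with vertices (8.256,9.907), (8.103,12.359), (10,11.6), (10,7).
By the shoelace formula its area is 6.28.

6.28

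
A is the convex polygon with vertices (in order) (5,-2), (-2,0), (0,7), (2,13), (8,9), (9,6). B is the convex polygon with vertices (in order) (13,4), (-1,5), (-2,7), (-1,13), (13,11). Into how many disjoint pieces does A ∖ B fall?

A ∖ B splits into 2 disjoint pieces (area 47.5729, area 0.2045).

2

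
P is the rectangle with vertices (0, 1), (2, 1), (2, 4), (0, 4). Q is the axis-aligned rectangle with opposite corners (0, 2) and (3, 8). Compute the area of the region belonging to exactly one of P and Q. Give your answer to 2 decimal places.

16.00

|P∩Q|: x∈[0,2], y∈[2,4] → 2·2 = 4.
|P △ Q| = |P| + |Q| − 2·|P∩Q| = 6 + 18 − 8 = 16.00.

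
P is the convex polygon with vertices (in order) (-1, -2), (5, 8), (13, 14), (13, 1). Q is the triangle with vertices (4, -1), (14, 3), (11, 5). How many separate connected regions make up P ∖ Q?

2

P ∖ Q splits into 2 disjoint pieces (area 90.6508, area 6.8923).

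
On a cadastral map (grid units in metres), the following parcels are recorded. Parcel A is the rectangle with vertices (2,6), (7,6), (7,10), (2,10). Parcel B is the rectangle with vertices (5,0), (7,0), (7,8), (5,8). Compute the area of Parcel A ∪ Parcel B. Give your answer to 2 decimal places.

32.00

By inclusion–exclusion:
Individual areas: |Parcel A| = 20, |Parcel B| = 16.
|Parcel A∩Parcel B|: x∈[5,7], y∈[6,8] → 2·2 = 4.
|Parcel A ∪ Parcel B| = 36 − 4 = 32.00.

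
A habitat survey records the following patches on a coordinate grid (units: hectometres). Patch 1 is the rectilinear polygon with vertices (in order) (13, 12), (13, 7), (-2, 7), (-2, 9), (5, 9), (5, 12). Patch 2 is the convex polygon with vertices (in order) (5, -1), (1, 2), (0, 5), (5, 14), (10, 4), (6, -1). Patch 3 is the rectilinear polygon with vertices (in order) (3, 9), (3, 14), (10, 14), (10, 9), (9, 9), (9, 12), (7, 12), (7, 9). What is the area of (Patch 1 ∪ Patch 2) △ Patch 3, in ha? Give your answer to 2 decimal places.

|Patch 1 ∪ Patch 2| = 118.0833.
|(Patch 1 ∪ Patch 2) ∩ Patch 3| = 16.4.
|(Patch 1 ∪ Patch 2) △ Patch 3| = 118.0833 + 29 − 32.8 = 114.28.

114.28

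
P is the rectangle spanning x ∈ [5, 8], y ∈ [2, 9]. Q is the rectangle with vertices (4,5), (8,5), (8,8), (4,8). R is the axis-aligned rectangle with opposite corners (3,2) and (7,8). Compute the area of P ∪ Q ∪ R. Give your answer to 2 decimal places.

By inclusion–exclusion:
Individual areas: |P| = 21, |Q| = 12, |R| = 24.
|P∩Q|: x∈[5,8], y∈[5,8] → 3·3 = 9.
|P∩R|: x∈[5,7], y∈[2,8] → 2·6 = 12.
|Q∩R|: x∈[4,7], y∈[5,8] → 3·3 = 9.
|P∩Q∩R| = 6.
|P ∪ Q ∪ R| = 57 − 30 + 6 = 33.00.

33.00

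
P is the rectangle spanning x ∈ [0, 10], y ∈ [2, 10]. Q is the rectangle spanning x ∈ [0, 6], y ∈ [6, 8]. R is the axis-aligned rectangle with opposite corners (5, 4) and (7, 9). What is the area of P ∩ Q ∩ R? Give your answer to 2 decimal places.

The intersection is the polygon with vertices (6,8), (6,6), (5,6), (5,8).
By the shoelace formula its area is 2.00.

2.00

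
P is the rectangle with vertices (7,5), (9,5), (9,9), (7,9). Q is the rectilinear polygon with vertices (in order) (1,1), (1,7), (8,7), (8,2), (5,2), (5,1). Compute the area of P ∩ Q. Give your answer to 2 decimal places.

The intersection is the polygon with vertices (7,5), (7,7), (8,7), (8,5).
By the shoelace formula its area is 2.00.

2.00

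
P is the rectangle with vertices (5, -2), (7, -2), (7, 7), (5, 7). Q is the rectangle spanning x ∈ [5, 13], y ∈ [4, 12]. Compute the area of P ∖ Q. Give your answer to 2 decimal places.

12.00

|P∩Q|: x∈[5,7], y∈[4,7] → 2·3 = 6.
|P| = 18.
|P ∖ Q| = |P| − |P∩Q| = 18 − 6 = 12.00.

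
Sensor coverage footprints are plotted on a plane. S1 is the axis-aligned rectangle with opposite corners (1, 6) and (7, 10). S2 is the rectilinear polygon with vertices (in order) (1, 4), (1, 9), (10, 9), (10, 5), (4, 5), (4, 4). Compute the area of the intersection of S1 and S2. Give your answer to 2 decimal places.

18.00

The intersection is the polygon with vertices (7,6), (1,6), (1,9), (7,9).
By the shoelace formula its area is 18.00.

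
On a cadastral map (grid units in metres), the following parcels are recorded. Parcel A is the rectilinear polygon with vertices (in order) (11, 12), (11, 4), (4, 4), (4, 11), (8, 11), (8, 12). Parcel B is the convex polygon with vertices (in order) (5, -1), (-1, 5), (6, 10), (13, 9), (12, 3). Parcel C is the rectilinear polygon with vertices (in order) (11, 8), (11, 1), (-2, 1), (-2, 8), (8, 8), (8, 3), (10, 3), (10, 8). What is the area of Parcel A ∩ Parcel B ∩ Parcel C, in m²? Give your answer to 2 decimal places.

20.00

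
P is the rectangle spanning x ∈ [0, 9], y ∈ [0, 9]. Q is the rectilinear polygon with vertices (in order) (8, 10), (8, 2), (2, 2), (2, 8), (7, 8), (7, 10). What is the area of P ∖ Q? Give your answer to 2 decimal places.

44.00

|P| = 81, |P∩Q| = 37.
|P ∖ Q| = |P| − |P∩Q| = 81 − 37 = 44.00.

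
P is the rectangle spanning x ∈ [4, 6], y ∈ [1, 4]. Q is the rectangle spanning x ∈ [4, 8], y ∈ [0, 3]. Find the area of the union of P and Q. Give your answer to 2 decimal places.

By inclusion–exclusion:
Individual areas: |P| = 6, |Q| = 12.
|P∩Q|: x∈[4,6], y∈[1,3] → 2·2 = 4.
|P ∪ Q| = 18 − 4 = 14.00.

14.00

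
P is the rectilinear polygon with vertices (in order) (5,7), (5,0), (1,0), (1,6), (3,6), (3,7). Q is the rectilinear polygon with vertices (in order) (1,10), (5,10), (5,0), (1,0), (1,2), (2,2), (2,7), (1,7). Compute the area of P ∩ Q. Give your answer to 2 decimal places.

22.00

The intersection is the polygon with vertices (5,0), (1,0), (1,2), (2,2), (2,6), (3,6), (3,7), (5,7).
By the shoelace formula its area is 22.00.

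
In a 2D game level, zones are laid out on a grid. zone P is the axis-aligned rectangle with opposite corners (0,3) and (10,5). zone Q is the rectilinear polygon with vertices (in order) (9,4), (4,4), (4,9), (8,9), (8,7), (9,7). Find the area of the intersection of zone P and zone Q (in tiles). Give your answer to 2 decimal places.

The intersection is the polygon with vertices (9,5), (9,4), (4,4), (4,5).
By the shoelace formula its area is 5.00.

5.00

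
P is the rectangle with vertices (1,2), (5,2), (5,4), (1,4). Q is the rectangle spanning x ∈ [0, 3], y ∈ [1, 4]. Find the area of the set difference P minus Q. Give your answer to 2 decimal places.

4.00

|P∩Q|: x∈[1,3], y∈[2,4] → 2·2 = 4.
|P| = 8.
|P ∖ Q| = |P| − |P∩Q| = 8 − 4 = 4.00.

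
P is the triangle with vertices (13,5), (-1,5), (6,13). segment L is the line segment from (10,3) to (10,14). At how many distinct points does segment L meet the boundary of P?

2

The segment meets the boundary at (10,5), (10,8.429).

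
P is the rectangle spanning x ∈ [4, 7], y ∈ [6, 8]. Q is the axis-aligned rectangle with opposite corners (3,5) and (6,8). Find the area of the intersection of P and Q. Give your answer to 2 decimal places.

4.00

|P∩Q|: x∈[4,6], y∈[6,8] → 2·2 = 4.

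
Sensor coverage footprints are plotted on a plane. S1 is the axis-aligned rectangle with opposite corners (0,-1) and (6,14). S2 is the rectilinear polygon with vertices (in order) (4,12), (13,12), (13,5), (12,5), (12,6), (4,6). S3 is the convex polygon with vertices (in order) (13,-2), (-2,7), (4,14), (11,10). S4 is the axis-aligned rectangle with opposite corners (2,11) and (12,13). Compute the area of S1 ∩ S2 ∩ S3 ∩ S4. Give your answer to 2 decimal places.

The intersection is the polygon with vertices (4,12), (6,12), (6,11), (4,11).
By the shoelace formula its area is 2.00.

2.00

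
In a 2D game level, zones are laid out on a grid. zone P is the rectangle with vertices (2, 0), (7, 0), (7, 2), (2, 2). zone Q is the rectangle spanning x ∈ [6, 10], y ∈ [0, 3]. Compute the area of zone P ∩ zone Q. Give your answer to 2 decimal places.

2.00

|zone P∩zone Q|: x∈[6,7], y∈[0,2] → 1·2 = 2.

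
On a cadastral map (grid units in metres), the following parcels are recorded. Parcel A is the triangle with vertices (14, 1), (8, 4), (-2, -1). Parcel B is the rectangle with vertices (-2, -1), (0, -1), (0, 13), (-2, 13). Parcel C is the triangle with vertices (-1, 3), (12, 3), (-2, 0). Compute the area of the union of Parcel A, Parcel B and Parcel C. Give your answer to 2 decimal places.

66.23

By inclusion–exclusion:
Individual areas: |Parcel A| = 30, |Parcel B| = 28, |Parcel C| = 19.5.
|Parcel A∩Parcel B| = 0.75.
|Parcel A∩Parcel C| = 6.45.
|Parcel B∩Parcel C| = 4.0714.
|Parcel A∩Parcel B∩Parcel C| = 0.
|Parcel A ∪ Parcel B ∪ Parcel C| = 77.5 − 11.2714 + 0 = 66.23.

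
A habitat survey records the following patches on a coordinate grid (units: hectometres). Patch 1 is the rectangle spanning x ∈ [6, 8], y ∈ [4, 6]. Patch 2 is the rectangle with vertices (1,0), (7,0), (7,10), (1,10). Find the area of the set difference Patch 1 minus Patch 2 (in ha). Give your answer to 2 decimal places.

|Patch 1∩Patch 2|: x∈[6,7], y∈[4,6] → 1·2 = 2.
|Patch 1| = 4.
|Patch 1 ∖ Patch 2| = |Patch 1| − |Patch 1∩Patch 2| = 4 − 2 = 2.00.

2.00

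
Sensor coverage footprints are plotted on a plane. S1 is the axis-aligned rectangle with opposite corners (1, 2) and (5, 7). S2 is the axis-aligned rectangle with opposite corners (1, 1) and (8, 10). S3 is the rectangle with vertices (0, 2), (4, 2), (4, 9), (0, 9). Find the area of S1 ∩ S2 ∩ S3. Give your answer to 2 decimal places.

The intersection is the polygon with vertices (1,2), (1,7), (4,7), (4,2).
By the shoelace formula its area is 15.00.

15.00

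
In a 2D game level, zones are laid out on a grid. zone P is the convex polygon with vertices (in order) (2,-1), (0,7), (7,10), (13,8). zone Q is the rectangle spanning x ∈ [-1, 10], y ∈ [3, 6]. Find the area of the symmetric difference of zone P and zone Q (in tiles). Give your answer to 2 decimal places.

|zone P| = 69, |zone Q| = 33, |zone P∩zone Q| = 24.1654.
|zone P △ zone Q| = |zone P| + |zone Q| − 2·|zone P∩zone Q| = 69 + 33 − 48.3308 = 53.67.

53.67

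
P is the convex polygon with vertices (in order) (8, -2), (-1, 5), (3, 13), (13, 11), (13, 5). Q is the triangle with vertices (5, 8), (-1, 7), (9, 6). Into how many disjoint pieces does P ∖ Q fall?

1

P ∖ Q is a single connected region.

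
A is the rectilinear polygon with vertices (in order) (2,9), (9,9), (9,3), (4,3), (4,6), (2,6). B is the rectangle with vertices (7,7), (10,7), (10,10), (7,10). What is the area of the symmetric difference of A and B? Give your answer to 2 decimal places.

37.00

|A| = 36, |B| = 9, |A∩B| = 4.
|A △ B| = |A| + |B| − 2·|A∩B| = 36 + 9 − 8 = 37.00.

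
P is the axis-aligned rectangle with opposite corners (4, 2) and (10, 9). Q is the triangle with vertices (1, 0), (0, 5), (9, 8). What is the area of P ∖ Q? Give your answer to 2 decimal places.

|P| = 42, |P∩Q| = 8.3333.
|P ∖ Q| = |P| − |P∩Q| = 42 − 8.3333 = 33.67.

33.67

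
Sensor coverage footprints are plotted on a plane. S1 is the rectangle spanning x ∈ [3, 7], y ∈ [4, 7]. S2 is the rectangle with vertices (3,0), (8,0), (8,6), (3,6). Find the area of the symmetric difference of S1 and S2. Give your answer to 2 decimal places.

|S1∩S2|: x∈[3,7], y∈[4,6] → 4·2 = 8.
|S1 △ S2| = |S1| + |S2| − 2·|S1∩S2| = 12 + 30 − 16 = 26.00.

26.00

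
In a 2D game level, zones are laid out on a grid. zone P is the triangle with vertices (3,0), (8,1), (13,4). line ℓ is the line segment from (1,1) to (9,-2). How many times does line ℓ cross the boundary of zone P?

2

The segment meets the boundary at (3.435,0.087), (3.323,0.129).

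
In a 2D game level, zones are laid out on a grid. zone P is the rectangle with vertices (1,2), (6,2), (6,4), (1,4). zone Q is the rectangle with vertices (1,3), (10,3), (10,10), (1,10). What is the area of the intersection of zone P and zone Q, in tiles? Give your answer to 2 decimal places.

|zone P∩zone Q|: x∈[1,6], y∈[3,4] → 5·1 = 5.

5.00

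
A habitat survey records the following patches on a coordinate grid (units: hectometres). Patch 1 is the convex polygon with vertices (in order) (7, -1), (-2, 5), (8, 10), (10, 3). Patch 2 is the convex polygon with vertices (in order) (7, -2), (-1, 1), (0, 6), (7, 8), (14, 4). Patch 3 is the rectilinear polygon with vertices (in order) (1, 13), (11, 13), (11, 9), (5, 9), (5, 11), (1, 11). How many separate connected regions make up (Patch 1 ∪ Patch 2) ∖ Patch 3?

(Patch 1 ∪ Patch 2) ∖ Patch 3 is a single connected region.

1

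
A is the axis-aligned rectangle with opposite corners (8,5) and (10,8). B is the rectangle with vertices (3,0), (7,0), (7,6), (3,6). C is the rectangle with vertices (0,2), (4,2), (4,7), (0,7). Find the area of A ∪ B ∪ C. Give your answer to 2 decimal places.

46.00

By inclusion–exclusion:
Individual areas: |A| = 6, |B| = 24, |C| = 20.
|A∩B| = 0 (no overlap).
|A∩C| = 0 (no overlap).
|B∩C|: x∈[3,4], y∈[2,6] → 1·4 = 4.
|A∩B∩C| = 0.
|A ∪ B ∪ C| = 50 − 4 + 0 = 46.00.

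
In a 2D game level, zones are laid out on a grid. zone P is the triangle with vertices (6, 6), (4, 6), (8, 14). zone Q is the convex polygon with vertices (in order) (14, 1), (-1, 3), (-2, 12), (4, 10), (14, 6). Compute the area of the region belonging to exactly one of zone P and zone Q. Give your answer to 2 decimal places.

106.44

|zone P| = 8, |zone Q| = 108.5, |zone P∩zone Q| = 5.0303.
|zone P △ zone Q| = |zone P| + |zone Q| − 2·|zone P∩zone Q| = 8 + 108.5 − 10.0606 = 106.44.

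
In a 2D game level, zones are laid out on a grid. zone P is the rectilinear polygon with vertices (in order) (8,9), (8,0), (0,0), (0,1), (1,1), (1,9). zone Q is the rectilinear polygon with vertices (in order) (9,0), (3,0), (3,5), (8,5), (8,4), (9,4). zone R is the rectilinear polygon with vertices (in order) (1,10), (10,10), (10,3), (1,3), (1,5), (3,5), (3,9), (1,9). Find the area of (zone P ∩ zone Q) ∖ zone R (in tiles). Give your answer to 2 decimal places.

|zone P ∩ zone Q| = 25.
|(zone P ∩ zone Q) ∩ zone R| = 10.
|(zone P ∩ zone Q) ∖ zone R| = 25 − 10 = 15.00.

15.00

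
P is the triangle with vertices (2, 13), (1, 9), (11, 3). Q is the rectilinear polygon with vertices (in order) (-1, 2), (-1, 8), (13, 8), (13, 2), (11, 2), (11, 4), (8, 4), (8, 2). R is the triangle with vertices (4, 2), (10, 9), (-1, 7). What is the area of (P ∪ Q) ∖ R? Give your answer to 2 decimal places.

|P ∪ Q| = 91.8.
|(P ∪ Q) ∩ R| = 30.4911.
|(P ∪ Q) ∖ R| = 91.8 − 30.4911 = 61.31.

61.31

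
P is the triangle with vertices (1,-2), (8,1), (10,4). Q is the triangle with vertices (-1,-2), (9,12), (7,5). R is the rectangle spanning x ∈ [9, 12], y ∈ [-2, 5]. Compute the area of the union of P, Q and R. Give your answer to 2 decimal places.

By inclusion–exclusion:
Individual areas: |P| = 7.5, |Q| = 21, |R| = 21.
|P∩Q| = 0.
|P∩R| = 0.4167.
|Q∩R| = 0.
|P∩Q∩R| = 0.
|P ∪ Q ∪ R| = 49.5 − 0.4167 + 0 = 49.08.

49.08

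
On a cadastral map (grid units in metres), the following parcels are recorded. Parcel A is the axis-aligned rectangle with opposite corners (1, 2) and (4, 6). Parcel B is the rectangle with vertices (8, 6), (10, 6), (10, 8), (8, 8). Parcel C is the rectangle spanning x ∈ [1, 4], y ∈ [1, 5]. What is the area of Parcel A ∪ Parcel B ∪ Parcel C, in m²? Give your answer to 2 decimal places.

19.00

By inclusion–exclusion:
Individual areas: |Parcel A| = 12, |Parcel B| = 4, |Parcel C| = 12.
|Parcel A∩Parcel B| = 0 (no overlap).
|Parcel A∩Parcel C|: x∈[1,4], y∈[2,5] → 3·3 = 9.
|Parcel B∩Parcel C| = 0 (no overlap).
|Parcel A∩Parcel B∩Parcel C| = 0.
|Parcel A ∪ Parcel B ∪ Parcel C| = 28 − 9 + 0 = 19.00.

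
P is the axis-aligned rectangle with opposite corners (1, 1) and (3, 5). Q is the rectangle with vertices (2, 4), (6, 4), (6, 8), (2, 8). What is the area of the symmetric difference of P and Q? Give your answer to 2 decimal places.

|P∩Q|: x∈[2,3], y∈[4,5] → 1·1 = 1.
|P △ Q| = |P| + |Q| − 2·|P∩Q| = 8 + 16 − 2 = 22.00.

22.00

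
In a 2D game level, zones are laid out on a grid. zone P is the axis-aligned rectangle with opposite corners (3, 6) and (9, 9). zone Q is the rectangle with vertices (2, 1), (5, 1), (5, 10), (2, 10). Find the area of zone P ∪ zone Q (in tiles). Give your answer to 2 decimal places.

By inclusion–exclusion:
Individual areas: |zone P| = 18, |zone Q| = 27.
|zone P∩zone Q|: x∈[3,5], y∈[6,9] → 2·3 = 6.
|zone P ∪ zone Q| = 45 − 6 = 39.00.

39.00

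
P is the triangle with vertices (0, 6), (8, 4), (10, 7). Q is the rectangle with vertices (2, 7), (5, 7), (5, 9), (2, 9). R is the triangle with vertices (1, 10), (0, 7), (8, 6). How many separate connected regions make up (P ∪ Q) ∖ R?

2

(P ∪ Q) ∖ R splits into 2 disjoint pieces (area 13.0544, area 1.4464).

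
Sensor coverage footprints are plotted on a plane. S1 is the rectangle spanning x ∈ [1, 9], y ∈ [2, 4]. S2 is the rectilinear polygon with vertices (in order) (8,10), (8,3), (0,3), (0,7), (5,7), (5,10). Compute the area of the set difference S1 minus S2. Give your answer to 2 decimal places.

|S1| = 16, |S1∩S2| = 7.
|S1 ∖ S2| = |S1| − |S1∩S2| = 16 − 7 = 9.00.

9.00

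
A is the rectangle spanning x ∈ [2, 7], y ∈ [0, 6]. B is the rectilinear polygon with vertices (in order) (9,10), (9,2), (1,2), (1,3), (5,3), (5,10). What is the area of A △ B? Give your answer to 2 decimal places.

|A| = 30, |B| = 36, |A∩B| = 11.
|A △ B| = |A| + |B| − 2·|A∩B| = 30 + 36 − 22 = 44.00.

44.00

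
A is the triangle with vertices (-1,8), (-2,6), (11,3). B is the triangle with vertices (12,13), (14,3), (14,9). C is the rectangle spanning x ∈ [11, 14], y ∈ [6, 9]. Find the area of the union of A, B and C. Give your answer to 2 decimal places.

By inclusion–exclusion:
Individual areas: |A| = 14.5, |B| = 6, |C| = 9.
|A∩B| = 0.
|A∩C| = 0.
|B∩C| = 2.7.
|A∩B∩C| = 0.
|A ∪ B ∪ C| = 29.5 − 2.7 + 0 = 26.80.

26.80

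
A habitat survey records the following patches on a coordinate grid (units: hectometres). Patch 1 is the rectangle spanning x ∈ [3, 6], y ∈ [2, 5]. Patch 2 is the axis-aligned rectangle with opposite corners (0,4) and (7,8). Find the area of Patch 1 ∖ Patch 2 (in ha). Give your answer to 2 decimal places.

|Patch 1∩Patch 2|: x∈[3,6], y∈[4,5] → 3·1 = 3.
|Patch 1| = 9.
|Patch 1 ∖ Patch 2| = |Patch 1| − |Patch 1∩Patch 2| = 9 − 3 = 6.00.

6.00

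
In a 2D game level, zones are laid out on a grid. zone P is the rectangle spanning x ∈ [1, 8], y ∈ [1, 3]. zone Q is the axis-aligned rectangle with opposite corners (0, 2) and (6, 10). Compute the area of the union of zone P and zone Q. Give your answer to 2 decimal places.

By inclusion–exclusion:
Individual areas: |zone P| = 14, |zone Q| = 48.
|zone P∩zone Q|: x∈[1,6], y∈[2,3] → 5·1 = 5.
|zone P ∪ zone Q| = 62 − 5 = 57.00.

57.00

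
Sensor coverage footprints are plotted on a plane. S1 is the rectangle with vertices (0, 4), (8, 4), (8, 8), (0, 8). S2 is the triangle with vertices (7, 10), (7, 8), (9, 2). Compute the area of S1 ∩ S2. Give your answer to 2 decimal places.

1.00

The intersection is the polygon with vertices (8,5), (7,8), (7.5,8), (8,6).
By the shoelace formula its area is 1.00.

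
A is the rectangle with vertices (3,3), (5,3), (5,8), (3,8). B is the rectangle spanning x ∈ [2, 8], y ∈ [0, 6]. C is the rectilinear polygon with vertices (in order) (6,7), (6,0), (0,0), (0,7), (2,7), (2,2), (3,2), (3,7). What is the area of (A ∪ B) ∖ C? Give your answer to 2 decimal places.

18.00

|A ∪ B| = 40.
|(A ∪ B) ∩ C| = 22.
|(A ∪ B) ∖ C| = 40 − 22 = 18.00.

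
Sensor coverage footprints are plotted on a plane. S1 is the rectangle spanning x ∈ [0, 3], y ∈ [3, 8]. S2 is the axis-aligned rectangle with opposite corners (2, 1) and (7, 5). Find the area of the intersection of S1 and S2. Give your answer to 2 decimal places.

2.00

|S1∩S2|: x∈[2,3], y∈[3,5] → 1·2 = 2.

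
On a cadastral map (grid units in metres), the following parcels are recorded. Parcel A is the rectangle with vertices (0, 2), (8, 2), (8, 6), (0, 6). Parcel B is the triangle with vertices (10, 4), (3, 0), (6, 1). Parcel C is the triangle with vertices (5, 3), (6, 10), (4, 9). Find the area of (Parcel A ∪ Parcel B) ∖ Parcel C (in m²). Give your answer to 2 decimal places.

|Parcel A ∪ Parcel B| = 34.0238.
|(Parcel A ∪ Parcel B) ∩ Parcel C| = 1.3929.
|(Parcel A ∪ Parcel B) ∖ Parcel C| = 34.0238 − 1.3929 = 32.63.

32.63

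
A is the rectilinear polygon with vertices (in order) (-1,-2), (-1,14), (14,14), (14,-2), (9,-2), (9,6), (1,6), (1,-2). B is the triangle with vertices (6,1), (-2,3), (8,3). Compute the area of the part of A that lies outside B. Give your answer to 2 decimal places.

175.00

|A| = 176, |A∩B| = 1.
|A ∖ B| = |A| − |A∩B| = 176 − 1 = 175.00.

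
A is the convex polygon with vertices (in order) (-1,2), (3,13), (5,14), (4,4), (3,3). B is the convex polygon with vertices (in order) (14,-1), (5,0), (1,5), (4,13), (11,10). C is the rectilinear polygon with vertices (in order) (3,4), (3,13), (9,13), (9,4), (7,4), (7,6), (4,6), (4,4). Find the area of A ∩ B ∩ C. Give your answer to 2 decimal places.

The intersection is the polygon with vertices (4,13), (4.863,12.63), (4.2,6), (4,6), (4,4), (3,4), (3,10.333).
By the shoelace formula its area is 11.35.

11.35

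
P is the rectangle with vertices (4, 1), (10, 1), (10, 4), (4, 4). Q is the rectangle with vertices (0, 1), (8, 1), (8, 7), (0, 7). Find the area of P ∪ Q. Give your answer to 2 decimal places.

By inclusion–exclusion:
Individual areas: |P| = 18, |Q| = 48.
|P∩Q|: x∈[4,8], y∈[1,4] → 4·3 = 12.
|P ∪ Q| = 66 − 12 = 54.00.

54.00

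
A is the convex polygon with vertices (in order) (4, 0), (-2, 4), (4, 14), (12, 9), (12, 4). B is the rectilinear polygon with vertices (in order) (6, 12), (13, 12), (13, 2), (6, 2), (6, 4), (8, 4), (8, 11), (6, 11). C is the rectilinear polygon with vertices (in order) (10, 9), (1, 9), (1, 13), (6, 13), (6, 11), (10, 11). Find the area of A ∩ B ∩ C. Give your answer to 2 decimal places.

3.55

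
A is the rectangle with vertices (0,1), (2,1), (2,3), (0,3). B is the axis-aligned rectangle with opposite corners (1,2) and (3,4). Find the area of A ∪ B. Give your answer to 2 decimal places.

7.00

By inclusion–exclusion:
Individual areas: |A| = 4, |B| = 4.
|A∩B|: x∈[1,2], y∈[2,3] → 1·1 = 1.
|A ∪ B| = 8 − 1 = 7.00.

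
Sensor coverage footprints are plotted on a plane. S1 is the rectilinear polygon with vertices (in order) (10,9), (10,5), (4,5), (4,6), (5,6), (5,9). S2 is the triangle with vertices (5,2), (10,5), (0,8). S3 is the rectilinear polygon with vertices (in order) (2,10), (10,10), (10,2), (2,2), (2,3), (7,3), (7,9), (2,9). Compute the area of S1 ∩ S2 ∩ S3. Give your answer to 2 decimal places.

The intersection is the polygon with vertices (10,5), (7,5), (7,5.9).
By the shoelace formula its area is 1.35.

1.35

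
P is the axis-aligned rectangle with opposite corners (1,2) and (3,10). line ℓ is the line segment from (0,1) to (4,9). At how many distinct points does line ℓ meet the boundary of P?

The segment meets the boundary at (1,3), (3,7).

2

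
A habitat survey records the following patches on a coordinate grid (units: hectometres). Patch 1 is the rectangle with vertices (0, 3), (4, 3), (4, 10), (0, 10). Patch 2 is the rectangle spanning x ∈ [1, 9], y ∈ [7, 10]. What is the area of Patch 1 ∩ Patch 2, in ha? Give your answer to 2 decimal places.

9.00

|Patch 1∩Patch 2|: x∈[1,4], y∈[7,10] → 3·3 = 9.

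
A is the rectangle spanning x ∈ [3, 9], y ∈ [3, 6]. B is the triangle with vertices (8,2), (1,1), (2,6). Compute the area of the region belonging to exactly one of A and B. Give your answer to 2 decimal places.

|A| = 18, |B| = 17, |A∩B| = 4.0833.
|A △ B| = |A| + |B| − 2·|A∩B| = 18 + 17 − 8.1667 = 26.83.

26.83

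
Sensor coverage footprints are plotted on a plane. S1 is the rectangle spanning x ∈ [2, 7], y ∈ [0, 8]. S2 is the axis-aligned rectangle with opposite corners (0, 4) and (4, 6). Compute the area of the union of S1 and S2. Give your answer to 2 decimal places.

By inclusion–exclusion:
Individual areas: |S1| = 40, |S2| = 8.
|S1∩S2|: x∈[2,4], y∈[4,6] → 2·2 = 4.
|S1 ∪ S2| = 48 − 4 = 44.00.

44.00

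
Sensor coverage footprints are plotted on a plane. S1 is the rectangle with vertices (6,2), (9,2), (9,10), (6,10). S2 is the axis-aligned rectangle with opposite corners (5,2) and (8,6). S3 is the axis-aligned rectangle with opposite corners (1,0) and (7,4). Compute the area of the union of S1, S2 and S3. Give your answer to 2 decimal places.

48.00

By inclusion–exclusion:
Individual areas: |S1| = 24, |S2| = 12, |S3| = 24.
|S1∩S2|: x∈[6,8], y∈[2,6] → 2·4 = 8.
|S1∩S3|: x∈[6,7], y∈[2,4] → 1·2 = 2.
|S2∩S3|: x∈[5,7], y∈[2,4] → 2·2 = 4.
|S1∩S2∩S3| = 2.
|S1 ∪ S2 ∪ S3| = 60 − 14 + 2 = 48.00.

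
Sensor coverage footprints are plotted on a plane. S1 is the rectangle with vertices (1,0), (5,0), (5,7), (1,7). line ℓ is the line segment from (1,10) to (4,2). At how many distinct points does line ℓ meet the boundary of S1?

The segment meets the boundary at (2.125,7).

1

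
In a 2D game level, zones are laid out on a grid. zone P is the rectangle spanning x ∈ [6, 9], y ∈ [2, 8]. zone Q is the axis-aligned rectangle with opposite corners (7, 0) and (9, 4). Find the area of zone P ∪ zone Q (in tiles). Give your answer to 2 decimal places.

22.00

By inclusion–exclusion:
Individual areas: |zone P| = 18, |zone Q| = 8.
|zone P∩zone Q|: x∈[7,9], y∈[2,4] → 2·2 = 4.
|zone P ∪ zone Q| = 26 − 4 = 22.00.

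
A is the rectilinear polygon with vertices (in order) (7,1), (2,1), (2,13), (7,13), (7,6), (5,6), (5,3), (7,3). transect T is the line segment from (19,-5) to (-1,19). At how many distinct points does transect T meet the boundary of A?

2

The segment meets the boundary at (4,13), (7,9.4).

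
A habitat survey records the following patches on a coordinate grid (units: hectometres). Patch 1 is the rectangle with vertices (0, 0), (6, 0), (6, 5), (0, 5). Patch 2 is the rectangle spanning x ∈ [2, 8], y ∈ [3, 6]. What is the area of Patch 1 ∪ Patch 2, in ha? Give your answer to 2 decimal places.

By inclusion–exclusion:
Individual areas: |Patch 1| = 30, |Patch 2| = 18.
|Patch 1∩Patch 2|: x∈[2,6], y∈[3,5] → 4·2 = 8.
|Patch 1 ∪ Patch 2| = 48 − 8 = 40.00.

40.00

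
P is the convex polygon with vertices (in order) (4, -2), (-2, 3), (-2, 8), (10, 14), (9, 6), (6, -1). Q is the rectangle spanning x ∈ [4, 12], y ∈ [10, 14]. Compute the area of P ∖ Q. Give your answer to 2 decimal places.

100.50

|P| = 114.5, |P∩Q| = 14.
|P ∖ Q| = |P| − |P∩Q| = 114.5 − 14 = 100.50.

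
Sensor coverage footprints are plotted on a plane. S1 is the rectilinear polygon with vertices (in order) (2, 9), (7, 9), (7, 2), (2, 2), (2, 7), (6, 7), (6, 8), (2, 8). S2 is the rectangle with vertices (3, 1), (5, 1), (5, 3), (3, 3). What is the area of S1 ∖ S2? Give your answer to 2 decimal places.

29.00

|S1| = 31, |S1∩S2| = 2.
|S1 ∖ S2| = |S1| − |S1∩S2| = 31 − 2 = 29.00.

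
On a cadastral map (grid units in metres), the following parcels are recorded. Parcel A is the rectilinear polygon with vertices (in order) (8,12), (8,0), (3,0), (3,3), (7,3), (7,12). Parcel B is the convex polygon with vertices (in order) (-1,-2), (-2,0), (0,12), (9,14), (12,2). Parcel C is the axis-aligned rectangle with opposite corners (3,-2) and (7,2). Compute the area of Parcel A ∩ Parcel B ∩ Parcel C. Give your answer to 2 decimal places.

The intersection is the polygon with vertices (5.5,0), (3,0), (3,2), (7,2), (7,0.462).
By the shoelace formula its area is 7.65.

7.65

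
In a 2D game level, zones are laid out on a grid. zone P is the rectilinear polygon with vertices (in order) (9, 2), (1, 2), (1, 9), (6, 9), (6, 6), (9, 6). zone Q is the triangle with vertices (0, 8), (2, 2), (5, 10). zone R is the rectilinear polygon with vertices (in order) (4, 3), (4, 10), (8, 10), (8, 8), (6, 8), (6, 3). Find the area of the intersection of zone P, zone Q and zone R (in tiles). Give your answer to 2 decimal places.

0.52

The intersection is the polygon with vertices (4.625,9), (4,7.333), (4,9).
By the shoelace formula its area is 0.52.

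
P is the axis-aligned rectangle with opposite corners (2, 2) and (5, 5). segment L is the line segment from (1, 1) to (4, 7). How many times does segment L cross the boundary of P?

2

The segment meets the boundary at (3,5), (2,3).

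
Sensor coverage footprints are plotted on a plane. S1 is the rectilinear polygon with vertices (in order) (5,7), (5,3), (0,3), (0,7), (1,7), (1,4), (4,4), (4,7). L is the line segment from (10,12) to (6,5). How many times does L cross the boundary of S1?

0

The segment lies entirely outside S1 and never meets its boundary.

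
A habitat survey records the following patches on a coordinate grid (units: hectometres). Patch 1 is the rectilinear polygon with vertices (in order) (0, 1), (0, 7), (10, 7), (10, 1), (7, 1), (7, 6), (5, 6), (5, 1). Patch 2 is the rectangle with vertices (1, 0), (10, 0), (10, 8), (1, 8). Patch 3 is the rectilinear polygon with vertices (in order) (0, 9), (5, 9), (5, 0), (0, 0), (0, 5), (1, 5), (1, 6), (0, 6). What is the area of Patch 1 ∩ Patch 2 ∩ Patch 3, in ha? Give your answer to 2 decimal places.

The intersection is the polygon with vertices (5,1), (1,1), (1,5), (1,6), (1,7), (5,7), (5,6).
By the shoelace formula its area is 24.00.

24.00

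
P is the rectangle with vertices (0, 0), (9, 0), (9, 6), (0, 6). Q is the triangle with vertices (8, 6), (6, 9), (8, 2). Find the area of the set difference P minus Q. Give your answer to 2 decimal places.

|P| = 54, |P∩Q| = 2.2857.
|P ∖ Q| = |P| − |P∩Q| = 54 − 2.2857 = 51.71.

51.71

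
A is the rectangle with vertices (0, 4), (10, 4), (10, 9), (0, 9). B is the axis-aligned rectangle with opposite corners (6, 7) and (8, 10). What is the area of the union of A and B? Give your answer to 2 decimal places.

By inclusion–exclusion:
Individual areas: |A| = 50, |B| = 6.
|A∩B|: x∈[6,8], y∈[7,9] → 2·2 = 4.
|A ∪ B| = 56 − 4 = 52.00.

52.00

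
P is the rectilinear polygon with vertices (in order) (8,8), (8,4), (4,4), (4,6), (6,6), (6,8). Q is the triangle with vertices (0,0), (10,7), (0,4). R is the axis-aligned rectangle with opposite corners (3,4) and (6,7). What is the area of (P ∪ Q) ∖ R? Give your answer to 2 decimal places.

21.58

|P ∪ Q| = 26.6286.
|(P ∪ Q) ∩ R| = 5.05.
|(P ∪ Q) ∖ R| = 26.6286 − 5.05 = 21.58.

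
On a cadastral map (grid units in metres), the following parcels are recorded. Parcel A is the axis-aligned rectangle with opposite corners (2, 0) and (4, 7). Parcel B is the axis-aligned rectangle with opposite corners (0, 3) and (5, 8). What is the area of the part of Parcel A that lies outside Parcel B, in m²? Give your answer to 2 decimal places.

|Parcel A∩Parcel B|: x∈[2,4], y∈[3,7] → 2·4 = 8.
|Parcel A| = 14.
|Parcel A ∖ Parcel B| = |Parcel A| − |Parcel A∩Parcel B| = 14 − 8 = 6.00.

6.00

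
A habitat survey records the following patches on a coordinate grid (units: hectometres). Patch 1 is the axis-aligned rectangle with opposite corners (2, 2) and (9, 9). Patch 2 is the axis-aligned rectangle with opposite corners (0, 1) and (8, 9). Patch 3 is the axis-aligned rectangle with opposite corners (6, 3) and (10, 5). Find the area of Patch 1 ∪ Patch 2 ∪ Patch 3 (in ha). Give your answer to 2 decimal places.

By inclusion–exclusion:
Individual areas: |Patch 1| = 49, |Patch 2| = 64, |Patch 3| = 8.
|Patch 1∩Patch 2|: x∈[2,8], y∈[2,9] → 6·7 = 42.
|Patch 1∩Patch 3|: x∈[6,9], y∈[3,5] → 3·2 = 6.
|Patch 2∩Patch 3|: x∈[6,8], y∈[3,5] → 2·2 = 4.
|Patch 1∩Patch 2∩Patch 3| = 4.
|Patch 1 ∪ Patch 2 ∪ Patch 3| = 121 − 52 + 4 = 73.00.

73.00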